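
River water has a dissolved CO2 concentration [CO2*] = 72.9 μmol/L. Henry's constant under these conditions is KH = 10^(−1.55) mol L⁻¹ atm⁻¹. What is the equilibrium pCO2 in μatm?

pCO2 = 2590 μatm

KH = 10^(−1.55) = 2.818×10^-2 mol L⁻¹ atm⁻¹
pCO2 = [CO2*]/KH = 72.9×10^-6 / 2.818×10^-2 = 2.59×10^-3 atm = 2590 μatm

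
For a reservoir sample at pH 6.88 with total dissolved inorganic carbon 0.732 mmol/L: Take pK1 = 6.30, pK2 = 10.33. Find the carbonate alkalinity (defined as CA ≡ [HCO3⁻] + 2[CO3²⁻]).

CA = [HCO3⁻] + 2[CO3²⁻] = (α₁ + 2α₂)·DIC
At pH 6.88: [H⁺]/K1 = 10^-0.58 = 0.26303, K2/[H⁺] = 10^-3.45 = 0.00035481
α₁ = 1/(1 + 0.26303 + 0.00035481) = 1/1.2634 = 0.7915; α₂ = α₁·K2/[H⁺] = 0.0002808
α₁ + 2α₂ = 0.7921
CA = 0.7921 × 0.732 = 0.580 mmol/L

CA = 0.580 mmol/L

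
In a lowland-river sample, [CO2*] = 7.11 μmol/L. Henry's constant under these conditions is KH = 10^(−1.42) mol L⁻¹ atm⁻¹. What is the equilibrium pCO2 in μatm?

KH = 10^(−1.42) = 3.802×10^-2 mol L⁻¹ atm⁻¹
pCO2 = [CO2*]/KH = 7.11×10^-6 / 3.802×10^-2 = 1.87×10^-4 atm = 187 μatm

pCO2 = 187 μatm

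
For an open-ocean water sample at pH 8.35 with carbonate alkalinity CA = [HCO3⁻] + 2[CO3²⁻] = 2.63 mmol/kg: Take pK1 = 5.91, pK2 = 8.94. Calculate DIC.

DIC = 2.19 mmol/kg

CA = [HCO3⁻] + 2[CO3²⁻] = (α₁ + 2α₂)·DIC
At pH 8.35: [H⁺]/K1 = 10^-2.44 = 0.0036308, K2/[H⁺] = 10^-0.59 = 0.25704
α₁ = 1/(1 + 0.0036308 + 0.25704) = 1/1.2607 = 0.7932; α₂ = α₁·K2/[H⁺] = 0.2039
α₁ + 2α₂ = 1.2010
DIC = CA / (α₁ + 2α₂) = 2.63 / 1.2010 = 2.19 mmol/kg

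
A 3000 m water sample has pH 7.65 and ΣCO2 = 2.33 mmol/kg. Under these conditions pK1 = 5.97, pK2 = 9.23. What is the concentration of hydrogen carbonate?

[HCO3⁻] = 2.22 mmol/kg

α₁ = 1 / (1 + [H⁺]/K1 + K2/[H⁺]) = 1 / (1 + 10^-1.68 + 10^-1.58)
   = 1 / (1 + 0.020893 + 0.026303) = 1/1.0472 = 0.9549
[HCO3⁻] = α₁ × DIC = 0.9549 × 2.33 = 2.22 mmol/kg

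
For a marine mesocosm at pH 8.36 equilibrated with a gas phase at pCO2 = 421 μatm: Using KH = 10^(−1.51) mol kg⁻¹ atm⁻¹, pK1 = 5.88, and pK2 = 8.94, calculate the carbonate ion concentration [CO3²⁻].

[CO2*] = KH · pCO2 = 10^(−1.51) × 421×10^-6 = 1.301×10^-5 mol/kg
α₀ = 1/(1 + K1/[H⁺] + K1K2/[H⁺]²) = 1/(1 + 10^+2.48 + 10^+1.90) = 0.002615
DIC = [CO2*]/α₀ = 1.301×10^-5 / 0.002615 = 4.975 mmol/kg
[CO3²⁻] = α₂·DIC; α₂ = 0.2077, so [CO3²⁻] = 0.2077 × 4.975 = 1.03 mmol/kg

[CO3²⁻] = 1.03 mmol/kg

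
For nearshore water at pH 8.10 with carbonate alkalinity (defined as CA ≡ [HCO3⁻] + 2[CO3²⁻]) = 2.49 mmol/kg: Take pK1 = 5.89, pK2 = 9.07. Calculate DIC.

DIC = 2.28 mmol/kg

CA = [HCO3⁻] + 2[CO3²⁻] = (α₁ + 2α₂)·DIC
At pH 8.10: [H⁺]/K1 = 10^-2.21 = 0.0061660, K2/[H⁺] = 10^-0.97 = 0.10715
α₁ = 1/(1 + 0.0061660 + 0.10715) = 1/1.1133 = 0.8982; α₂ = α₁·K2/[H⁺] = 0.09625
α₁ + 2α₂ = 1.0907
DIC = CA / (α₁ + 2α₂) = 2.49 / 1.0907 = 2.28 mmol/kg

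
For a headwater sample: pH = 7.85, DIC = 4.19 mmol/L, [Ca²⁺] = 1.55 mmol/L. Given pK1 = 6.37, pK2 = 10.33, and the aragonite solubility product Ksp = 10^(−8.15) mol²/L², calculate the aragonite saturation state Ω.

α₂ = 1 / (1 + [H⁺]/K2 + [H⁺]²/(K1K2)) = 1 / (1 + 10^+2.48 + 10^+1.00)
   = 1 / (1 + 302.00 + 10.000) = 1/313.00 = 0.003195
[CO3²⁻] = α₂ × DIC = 0.003195 × 4.19 = 0.01339 mmol/L = 13.39 μmol/L
Ksp = 10^(−8.15) = 7.079×10^-9
Ω = [Ca²⁺][CO3²⁻]/Ksp = (1.55×10^-3)(1.339×10^-5) / 7.079×10^-9 = 2.93

Ω = 2.93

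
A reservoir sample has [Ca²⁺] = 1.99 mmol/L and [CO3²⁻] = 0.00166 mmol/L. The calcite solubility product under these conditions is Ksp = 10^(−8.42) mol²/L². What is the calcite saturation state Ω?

Ω = 0.869

Ksp = 10^(−8.42) = 3.802×10^-9
Ω = [Ca²⁺][CO3²⁻]/Ksp = (1.99×10^-3)(0.00166×10^-3) / 3.802×10^-9 = 0.869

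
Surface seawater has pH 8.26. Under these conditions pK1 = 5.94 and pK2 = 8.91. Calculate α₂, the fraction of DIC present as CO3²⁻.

α₂ = 1 / (1 + [H⁺]/K2 + [H⁺]²/(K1K2)) = 1 / (1 + 10^+0.65 + 10^-1.67)
   = 1 / (1 + 4.4668 + 0.021380) = 1/5.4882 = 0.1822

α₂ = 0.182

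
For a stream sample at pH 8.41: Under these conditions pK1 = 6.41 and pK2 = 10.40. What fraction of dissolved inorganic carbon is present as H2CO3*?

α₀ = 0.00980

α₀ = 1 / (1 + K1/[H⁺] + K1K2/[H⁺]²) = 1 / (1 + 10^+2.00 + 10^+0.01)
   = 1 / (1 + 100.00 + 1.0233) = 1/102.02 = 0.009802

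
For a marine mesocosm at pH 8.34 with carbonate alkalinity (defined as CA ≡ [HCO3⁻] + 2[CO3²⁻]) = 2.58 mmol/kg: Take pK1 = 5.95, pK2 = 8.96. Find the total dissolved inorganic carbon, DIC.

CA = [HCO3⁻] + 2[CO3²⁻] = (α₁ + 2α₂)·DIC
At pH 8.34: [H⁺]/K1 = 10^-2.39 = 0.0040738, K2/[H⁺] = 10^-0.62 = 0.23988
α₁ = 1/(1 + 0.0040738 + 0.23988) = 1/1.2440 = 0.8039; α₂ = α₁·K2/[H⁺] = 0.1928
α₁ + 2α₂ = 1.1896
DIC = CA / (α₁ + 2α₂) = 2.58 / 1.1896 = 2.17 mmol/kg

DIC = 2.17 mmol/kg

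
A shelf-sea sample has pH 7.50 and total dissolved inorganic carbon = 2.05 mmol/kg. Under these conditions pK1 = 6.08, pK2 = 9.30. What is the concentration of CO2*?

α₀ = 1 / (1 + K1/[H⁺] + K1K2/[H⁺]²) = 1 / (1 + 10^+1.42 + 10^-0.38)
   = 1 / (1 + 26.303 + 0.41687) = 1/27.720 = 0.03608
[CO2*] = α₀ × DIC = 0.03608 × 2.05 = 0.0740 mmol/kg

[CO2*] = 0.0740 mmol/kg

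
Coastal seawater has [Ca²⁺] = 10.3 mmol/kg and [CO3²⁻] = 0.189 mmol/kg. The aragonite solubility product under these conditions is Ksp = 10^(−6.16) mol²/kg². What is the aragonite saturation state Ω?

Ω = 2.81

Ksp = 10^(−6.16) = 6.918×10^-7
Ω = [Ca²⁺][CO3²⁻]/Ksp = (10.3×10^-3)(0.189×10^-3) / 6.918×10^-7 = 2.81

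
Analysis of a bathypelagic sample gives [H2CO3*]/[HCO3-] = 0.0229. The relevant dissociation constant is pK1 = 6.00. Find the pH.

From K1 = [H⁺][HCO3-]/[H2CO3*]:  pH = pK1 − log₁₀([H2CO3*]/[HCO3-])
log₁₀(0.0229) = -1.640
pH = 6.00 − (-1.640) = 7.64

pH = 7.64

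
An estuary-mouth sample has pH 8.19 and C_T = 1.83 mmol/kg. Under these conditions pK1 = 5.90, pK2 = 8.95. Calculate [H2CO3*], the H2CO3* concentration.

[CO2*] = 7.96 μmol/kg

α₀ = 1 / (1 + K1/[H⁺] + K1K2/[H⁺]²) = 1 / (1 + 10^+2.29 + 10^+1.53)
   = 1 / (1 + 194.98 + 33.884) = 1/229.87 = 0.004350
[CO2*] = α₀ × DIC = 0.004350 × 1.83 = 0.00796 mmol/kg = 7.96 μmol/kg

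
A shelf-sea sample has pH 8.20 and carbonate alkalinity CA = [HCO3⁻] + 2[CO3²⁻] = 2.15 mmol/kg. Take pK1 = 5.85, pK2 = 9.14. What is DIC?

DIC = 1.96 mmol/kg

CA = [HCO3⁻] + 2[CO3²⁻] = (α₁ + 2α₂)·DIC
At pH 8.20: [H⁺]/K1 = 10^-2.35 = 0.0044668, K2/[H⁺] = 10^-0.94 = 0.11482
α₁ = 1/(1 + 0.0044668 + 0.11482) = 1/1.1193 = 0.8934; α₂ = α₁·K2/[H⁺] = 0.1026
α₁ + 2α₂ = 1.0986
DIC = CA / (α₁ + 2α₂) = 2.15 / 1.0986 = 1.96 mmol/kg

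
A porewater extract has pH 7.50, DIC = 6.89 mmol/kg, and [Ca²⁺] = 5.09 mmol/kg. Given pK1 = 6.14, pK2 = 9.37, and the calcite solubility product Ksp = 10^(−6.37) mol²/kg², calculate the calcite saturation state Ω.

Ω = 1.05

α₂ = 1 / (1 + [H⁺]/K2 + [H⁺]²/(K1K2)) = 1 / (1 + 10^+1.87 + 10^+0.51)
   = 1 / (1 + 74.131 + 3.2359) = 1/78.367 = 0.01276
[CO3²⁻] = α₂ × DIC = 0.01276 × 6.89 = 0.08792 mmol/kg
Ksp = 10^(−6.37) = 4.266×10^-7
Ω = [Ca²⁺][CO3²⁻]/Ksp = (5.09×10^-3)(8.792×10^-5) / 4.266×10^-7 = 1.05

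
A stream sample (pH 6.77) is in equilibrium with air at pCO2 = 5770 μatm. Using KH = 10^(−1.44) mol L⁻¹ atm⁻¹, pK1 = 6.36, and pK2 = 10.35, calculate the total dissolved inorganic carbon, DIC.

DIC = 0.748 mmol/L

[CO2*] = KH · pCO2 = 10^(−1.44) × 5770×10^-6 = 2.095×10^-4 mol/L
α₀ = 1/(1 + K1/[H⁺] + K1K2/[H⁺]²) = 1/(1 + 10^+0.41 + 10^-3.17) = 0.2800
DIC = [CO2*]/α₀ = 2.095×10^-4 / 0.2800 = 0.748 mmol/L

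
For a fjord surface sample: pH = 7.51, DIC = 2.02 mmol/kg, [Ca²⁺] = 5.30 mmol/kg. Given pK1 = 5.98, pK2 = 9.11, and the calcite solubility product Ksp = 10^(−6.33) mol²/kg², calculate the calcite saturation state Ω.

α₂ = 1 / (1 + [H⁺]/K2 + [H⁺]²/(K1K2)) = 1 / (1 + 10^+1.60 + 10^+0.07)
   = 1 / (1 + 39.811 + 1.1749) = 1/41.986 = 0.02382
[CO3²⁻] = α₂ × DIC = 0.02382 × 2.02 = 0.04811 mmol/kg
Ksp = 10^(−6.33) = 4.677×10^-7
Ω = [Ca²⁺][CO3²⁻]/Ksp = (5.30×10^-3)(4.811×10^-5) / 4.677×10^-7 = 0.545

Ω = 0.545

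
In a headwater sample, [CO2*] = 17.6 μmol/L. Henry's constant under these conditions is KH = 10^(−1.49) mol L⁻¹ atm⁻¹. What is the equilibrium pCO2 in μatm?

pCO2 = 544 μatm

KH = 10^(−1.49) = 3.236×10^-2 mol L⁻¹ atm⁻¹
pCO2 = [CO2*]/KH = 17.6×10^-6 / 3.236×10^-2 = 5.44×10^-4 atm = 544 μatm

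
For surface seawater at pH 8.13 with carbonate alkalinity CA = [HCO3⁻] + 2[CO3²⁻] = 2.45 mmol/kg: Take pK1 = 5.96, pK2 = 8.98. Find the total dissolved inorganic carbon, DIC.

CA = [HCO3⁻] + 2[CO3²⁻] = (α₁ + 2α₂)·DIC
At pH 8.13: [H⁺]/K1 = 10^-2.17 = 0.0067608, K2/[H⁺] = 10^-0.85 = 0.14125
α₁ = 1/(1 + 0.0067608 + 0.14125) = 1/1.1480 = 0.8711; α₂ = α₁·K2/[H⁺] = 0.1230
α₁ + 2α₂ = 1.1172
DIC = CA / (α₁ + 2α₂) = 2.45 / 1.1172 = 2.19 mmol/kg

DIC = 2.19 mmol/kg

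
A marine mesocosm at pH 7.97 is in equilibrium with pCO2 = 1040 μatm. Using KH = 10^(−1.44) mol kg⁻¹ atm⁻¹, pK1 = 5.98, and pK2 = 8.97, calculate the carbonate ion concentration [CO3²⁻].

[CO2*] = KH · pCO2 = 10^(−1.44) × 1040×10^-6 = 3.776×10^-5 mol/kg
α₀ = 1/(1 + K1/[H⁺] + K1K2/[H⁺]²) = 1/(1 + 10^+1.99 + 10^+0.99) = 0.009217
DIC = [CO2*]/α₀ = 3.776×10^-5 / 0.009217 = 4.097 mmol/kg
[CO3²⁻] = α₂·DIC; α₂ = 0.09007, so [CO3²⁻] = 0.09007 × 4.097 = 0.369 mmol/kg

[CO3²⁻] = 0.369 mmol/kg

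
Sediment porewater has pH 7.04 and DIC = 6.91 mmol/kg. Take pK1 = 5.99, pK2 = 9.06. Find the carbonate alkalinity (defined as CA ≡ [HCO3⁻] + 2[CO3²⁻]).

CA = 6.41 mmol/kg

CA = [HCO3⁻] + 2[CO3²⁻] = (α₁ + 2α₂)·DIC
At pH 7.04: [H⁺]/K1 = 10^-1.05 = 0.089125, K2/[H⁺] = 10^-2.02 = 0.0095499
α₁ = 1/(1 + 0.089125 + 0.0095499) = 1/1.0987 = 0.9102; α₂ = α₁·K2/[H⁺] = 0.008692
α₁ + 2α₂ = 0.9276
CA = 0.9276 × 6.91 = 6.41 mmol/kg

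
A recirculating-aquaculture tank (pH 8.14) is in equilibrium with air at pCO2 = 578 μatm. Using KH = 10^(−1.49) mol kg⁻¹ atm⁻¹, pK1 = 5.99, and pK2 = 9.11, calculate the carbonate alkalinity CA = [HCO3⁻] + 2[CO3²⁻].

[CO2*] = KH · pCO2 = 10^(−1.49) × 578×10^-6 = 1.870×10^-5 mol/kg
α₀ = 1/(1 + K1/[H⁺] + K1K2/[H⁺]²) = 1/(1 + 10^+2.15 + 10^+1.18) = 0.006354
DIC = [CO2*]/α₀ = 1.870×10^-5 / 0.006354 = 2.944 mmol/kg
CA = (α₁ + 2α₂)·DIC = (0.8975 + 2×0.09617) × 2.944 = 3.21 mmol/kg

CA = 3.21 mmol/kg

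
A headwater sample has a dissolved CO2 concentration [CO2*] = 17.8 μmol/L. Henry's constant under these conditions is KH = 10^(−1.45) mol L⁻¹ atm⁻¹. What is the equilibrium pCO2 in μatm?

pCO2 = 502 μatm

KH = 10^(−1.45) = 3.548×10^-2 mol L⁻¹ atm⁻¹
pCO2 = [CO2*]/KH = 17.8×10^-6 / 3.548×10^-2 = 5.02×10^-4 atm = 502 μatm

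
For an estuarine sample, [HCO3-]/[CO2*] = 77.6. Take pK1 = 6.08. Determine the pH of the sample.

pH = 7.97

From K1 = [H⁺][HCO3-]/[CO2*]:  pH = pK1 + log₁₀([HCO3-]/[CO2*])
log₁₀(77.6) = +1.890
pH = 6.08 + (+1.890) = 7.97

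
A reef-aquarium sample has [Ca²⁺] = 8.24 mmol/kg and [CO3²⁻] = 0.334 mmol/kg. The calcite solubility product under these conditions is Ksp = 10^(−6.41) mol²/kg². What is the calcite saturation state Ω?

Ω = 7.07

Ksp = 10^(−6.41) = 3.890×10^-7
Ω = [Ca²⁺][CO3²⁻]/Ksp = (8.24×10^-3)(0.334×10^-3) / 3.890×10^-7 = 7.07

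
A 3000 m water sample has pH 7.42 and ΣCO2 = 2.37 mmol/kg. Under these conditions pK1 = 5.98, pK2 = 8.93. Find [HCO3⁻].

[HCO3⁻] = 2.22 mmol/kg

α₁ = 1 / (1 + [H⁺]/K1 + K2/[H⁺]) = 1 / (1 + 10^-1.44 + 10^-1.51)
   = 1 / (1 + 0.036308 + 0.030903) = 1/1.0672 = 0.9370
[HCO3⁻] = α₁ × DIC = 0.9370 × 2.37 = 2.22 mmol/kg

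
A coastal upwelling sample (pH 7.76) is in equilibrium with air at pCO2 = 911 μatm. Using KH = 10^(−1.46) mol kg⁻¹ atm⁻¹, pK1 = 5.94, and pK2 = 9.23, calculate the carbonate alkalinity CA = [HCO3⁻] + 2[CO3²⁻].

CA = 2.23 mmol/kg

[CO2*] = KH · pCO2 = 10^(−1.46) × 911×10^-6 = 3.159×10^-5 mol/kg
α₀ = 1/(1 + K1/[H⁺] + K1K2/[H⁺]²) = 1/(1 + 10^+1.82 + 10^+0.35) = 0.01443
DIC = [CO2*]/α₀ = 3.159×10^-5 / 0.01443 = 2.189 mmol/kg
CA = (α₁ + 2α₂)·DIC = (0.9533 + 2×0.03230) × 2.189 = 2.23 mmol/kg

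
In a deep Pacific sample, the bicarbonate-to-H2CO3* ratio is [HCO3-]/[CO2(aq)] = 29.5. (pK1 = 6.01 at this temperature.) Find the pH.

From K1 = [H⁺][HCO3-]/[CO2(aq)]:  pH = pK1 + log₁₀([HCO3-]/[CO2(aq)])
log₁₀(29.5) = +1.470
pH = 6.01 + (+1.470) = 7.48

pH = 7.48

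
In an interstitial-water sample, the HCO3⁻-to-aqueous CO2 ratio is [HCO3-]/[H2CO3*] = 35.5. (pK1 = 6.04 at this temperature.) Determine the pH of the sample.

From K1 = [H⁺][HCO3-]/[H2CO3*]:  pH = pK1 + log₁₀([HCO3-]/[H2CO3*])
log₁₀(35.5) = +1.550
pH = 6.04 + (+1.550) = 7.59

pH = 7.59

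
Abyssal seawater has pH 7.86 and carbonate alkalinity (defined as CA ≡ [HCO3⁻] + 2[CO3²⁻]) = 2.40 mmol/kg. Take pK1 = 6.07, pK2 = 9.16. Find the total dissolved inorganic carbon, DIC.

CA = [HCO3⁻] + 2[CO3²⁻] = (α₁ + 2α₂)·DIC
At pH 7.86: [H⁺]/K1 = 10^-1.79 = 0.016218, K2/[H⁺] = 10^-1.30 = 0.050119
α₁ = 1/(1 + 0.016218 + 0.050119) = 1/1.0663 = 0.9378; α₂ = α₁·K2/[H⁺] = 0.04700
α₁ + 2α₂ = 1.0318
DIC = CA / (α₁ + 2α₂) = 2.40 / 1.0318 = 2.33 mmol/kg

DIC = 2.33 mmol/kg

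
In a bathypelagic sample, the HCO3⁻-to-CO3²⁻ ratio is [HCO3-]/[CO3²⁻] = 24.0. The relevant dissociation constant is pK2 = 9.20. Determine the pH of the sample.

From K2 = [H⁺][CO3²⁻]/[HCO3-]:  pH = pK2 − log₁₀([HCO3-]/[CO3²⁻])
log₁₀(24.0) = +1.380
pH = 9.20 − (+1.380) = 7.82

pH = 7.82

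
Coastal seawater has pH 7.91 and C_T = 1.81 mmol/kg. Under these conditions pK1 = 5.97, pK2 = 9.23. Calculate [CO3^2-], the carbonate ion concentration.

[CO3²⁻] = 0.0818 mmol/kg

α₂ = 1 / (1 + [H⁺]/K2 + [H⁺]²/(K1K2)) = 1 / (1 + 10^+1.32 + 10^-0.62)
   = 1 / (1 + 20.893 + 0.23988) = 1/22.133 = 0.04518
[CO3²⁻] = α₂ × DIC = 0.04518 × 1.81 = 0.0818 mmol/kg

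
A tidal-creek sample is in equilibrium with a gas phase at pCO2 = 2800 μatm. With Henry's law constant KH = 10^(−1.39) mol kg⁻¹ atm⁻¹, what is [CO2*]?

[CO2*] = 114 μmol/kg

KH = 10^(−1.39) = 4.074×10^-2 mol kg⁻¹ atm⁻¹
[CO2*] = KH · pCO2 = 4.074×10^-2 × 2800×10^-6 atm = 1.14×10^-4 mol/kg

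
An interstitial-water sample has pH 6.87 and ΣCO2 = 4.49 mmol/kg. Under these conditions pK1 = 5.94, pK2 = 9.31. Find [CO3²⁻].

[CO3²⁻] = 14.5 μmol/kg

α₂ = 1 / (1 + [H⁺]/K2 + [H⁺]²/(K1K2)) = 1 / (1 + 10^+2.44 + 10^+1.51)
   = 1 / (1 + 275.42 + 32.359) = 1/308.78 = 0.003239
[CO3²⁻] = α₂ × DIC = 0.003239 × 4.49 = 0.0145 mmol/kg = 14.5 μmol/kg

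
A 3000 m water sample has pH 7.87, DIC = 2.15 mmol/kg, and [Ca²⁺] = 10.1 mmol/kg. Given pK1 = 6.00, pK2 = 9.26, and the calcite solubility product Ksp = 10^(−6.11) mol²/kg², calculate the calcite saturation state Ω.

Ω = 1.08

α₂ = 1 / (1 + [H⁺]/K2 + [H⁺]²/(K1K2)) = 1 / (1 + 10^+1.39 + 10^-0.48)
   = 1 / (1 + 24.547 + 0.33113) = 1/25.878 = 0.03864
[CO3²⁻] = α₂ × DIC = 0.03864 × 2.15 = 0.08308 mmol/kg
Ksp = 10^(−6.11) = 7.762×10^-7
Ω = [Ca²⁺][CO3²⁻]/Ksp = (10.1×10^-3)(8.308×10^-5) / 7.762×10^-7 = 1.08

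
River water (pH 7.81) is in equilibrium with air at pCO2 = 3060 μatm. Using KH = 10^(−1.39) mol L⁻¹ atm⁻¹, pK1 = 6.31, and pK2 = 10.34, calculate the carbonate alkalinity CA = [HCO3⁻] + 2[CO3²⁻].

[CO2*] = KH · pCO2 = 10^(−1.39) × 3060×10^-6 = 1.247×10^-4 mol/L
α₀ = 1/(1 + K1/[H⁺] + K1K2/[H⁺]²) = 1/(1 + 10^+1.50 + 10^-1.03) = 0.03057
DIC = [CO2*]/α₀ = 1.247×10^-4 / 0.03057 = 4.078 mmol/L
CA = (α₁ + 2α₂)·DIC = (0.9666 + 2×0.002853) × 4.078 = 3.97 mmol/L

CA = 3.97 mmol/L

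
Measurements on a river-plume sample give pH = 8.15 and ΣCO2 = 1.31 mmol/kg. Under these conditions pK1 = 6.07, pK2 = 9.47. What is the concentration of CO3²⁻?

α₂ = 1 / (1 + [H⁺]/K2 + [H⁺]²/(K1K2)) = 1 / (1 + 10^+1.32 + 10^-0.76)
   = 1 / (1 + 20.893 + 0.17378) = 1/22.067 = 0.04532
[CO3²⁻] = α₂ × DIC = 0.04532 × 1.31 = 0.0594 mmol/kg

[CO3²⁻] = 0.0594 mmol/kg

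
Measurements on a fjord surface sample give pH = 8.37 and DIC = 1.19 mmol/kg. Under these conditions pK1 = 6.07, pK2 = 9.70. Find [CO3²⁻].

[CO3²⁻] = 0.0529 mmol/kg

α₂ = 1 / (1 + [H⁺]/K2 + [H⁺]²/(K1K2)) = 1 / (1 + 10^+1.33 + 10^-0.97)
   = 1 / (1 + 21.380 + 0.10715) = 1/22.487 = 0.04447
[CO3²⁻] = α₂ × DIC = 0.04447 × 1.19 = 0.0529 mmol/kg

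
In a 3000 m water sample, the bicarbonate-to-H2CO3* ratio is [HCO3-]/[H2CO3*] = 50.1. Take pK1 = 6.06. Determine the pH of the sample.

From K1 = [H⁺][HCO3-]/[H2CO3*]:  pH = pK1 + log₁₀([HCO3-]/[H2CO3*])
log₁₀(50.1) = +1.700
pH = 6.06 + (+1.700) = 7.76

pH = 7.76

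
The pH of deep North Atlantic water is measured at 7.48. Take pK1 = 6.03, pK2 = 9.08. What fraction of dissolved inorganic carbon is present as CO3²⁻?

α₂ = 0.0237

α₂ = 1 / (1 + [H⁺]/K2 + [H⁺]²/(K1K2)) = 1 / (1 + 10^+1.60 + 10^+0.15)
   = 1 / (1 + 39.811 + 1.4125) = 1/42.223 = 0.02368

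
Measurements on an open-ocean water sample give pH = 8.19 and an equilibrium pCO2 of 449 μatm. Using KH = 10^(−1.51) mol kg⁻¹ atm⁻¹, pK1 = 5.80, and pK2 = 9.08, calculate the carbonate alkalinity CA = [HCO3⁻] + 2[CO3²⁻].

CA = 4.28 mmol/kg

[CO2*] = KH · pCO2 = 10^(−1.51) × 449×10^-6 = 1.388×10^-5 mol/kg
α₀ = 1/(1 + K1/[H⁺] + K1K2/[H⁺]²) = 1/(1 + 10^+2.39 + 10^+1.50) = 0.003596
DIC = [CO2*]/α₀ = 1.388×10^-5 / 0.003596 = 3.859 mmol/kg
CA = (α₁ + 2α₂)·DIC = (0.8827 + 2×0.1137) × 3.859 = 4.28 mmol/kg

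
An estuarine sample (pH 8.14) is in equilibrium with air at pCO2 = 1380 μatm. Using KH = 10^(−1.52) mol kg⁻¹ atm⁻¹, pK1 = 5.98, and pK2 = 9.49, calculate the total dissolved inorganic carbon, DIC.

[CO2*] = KH · pCO2 = 10^(−1.52) × 1380×10^-6 = 4.168×10^-5 mol/kg
α₀ = 1/(1 + K1/[H⁺] + K1K2/[H⁺]²) = 1/(1 + 10^+2.16 + 10^+0.81) = 0.006579
DIC = [CO2*]/α₀ = 4.168×10^-5 / 0.006579 = 6.33 mmol/kg

DIC = 6.33 mmol/kg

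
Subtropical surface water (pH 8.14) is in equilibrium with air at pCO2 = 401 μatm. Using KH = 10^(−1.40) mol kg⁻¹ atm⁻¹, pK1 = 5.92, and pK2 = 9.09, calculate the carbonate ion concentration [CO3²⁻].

[CO2*] = KH · pCO2 = 10^(−1.40) × 401×10^-6 = 1.596×10^-5 mol/kg
α₀ = 1/(1 + K1/[H⁺] + K1K2/[H⁺]²) = 1/(1 + 10^+2.22 + 10^+1.27) = 0.005389
DIC = [CO2*]/α₀ = 1.596×10^-5 / 0.005389 = 2.963 mmol/kg
[CO3²⁻] = α₂·DIC; α₂ = 0.1003, so [CO3²⁻] = 0.1003 × 2.963 = 0.297 mmol/kg

[CO3²⁻] = 0.297 mmol/kg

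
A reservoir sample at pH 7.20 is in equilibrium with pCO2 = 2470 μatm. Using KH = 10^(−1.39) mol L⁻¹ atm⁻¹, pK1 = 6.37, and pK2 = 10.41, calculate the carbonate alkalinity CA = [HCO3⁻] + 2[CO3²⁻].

CA = 0.681 mmol/L

[CO2*] = KH · pCO2 = 10^(−1.39) × 2470×10^-6 = 1.006×10^-4 mol/L
α₀ = 1/(1 + K1/[H⁺] + K1K2/[H⁺]²) = 1/(1 + 10^+0.83 + 10^-2.38) = 0.1288
DIC = [CO2*]/α₀ = 1.006×10^-4 / 0.1288 = 0.7813 mmol/L
CA = (α₁ + 2α₂)·DIC = (0.8707 + 2×0.0005369) × 0.7813 = 0.681 mmol/L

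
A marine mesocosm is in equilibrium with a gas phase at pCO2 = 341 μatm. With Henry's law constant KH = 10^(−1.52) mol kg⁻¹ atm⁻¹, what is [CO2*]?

KH = 10^(−1.52) = 3.020×10^-2 mol kg⁻¹ atm⁻¹
[CO2*] = KH · pCO2 = 3.020×10^-2 × 341×10^-6 atm = 1.03×10^-5 mol/kg

[CO2*] = 10.3 μmol/kg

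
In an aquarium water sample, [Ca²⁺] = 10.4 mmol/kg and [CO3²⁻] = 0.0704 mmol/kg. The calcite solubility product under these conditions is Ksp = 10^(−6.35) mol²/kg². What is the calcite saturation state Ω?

Ω = 1.64

Ksp = 10^(−6.35) = 4.467×10^-7
Ω = [Ca²⁺][CO3²⁻]/Ksp = (10.4×10^-3)(0.0704×10^-3) / 4.467×10^-7 = 1.64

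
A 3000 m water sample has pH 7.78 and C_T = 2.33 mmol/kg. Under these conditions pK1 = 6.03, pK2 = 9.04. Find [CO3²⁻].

[CO3²⁻] = 0.119 mmol/kg

α₂ = 1 / (1 + [H⁺]/K2 + [H⁺]²/(K1K2)) = 1 / (1 + 10^+1.26 + 10^-0.49)
   = 1 / (1 + 18.197 + 0.32359) = 1/19.521 = 0.05123
[CO3²⁻] = α₂ × DIC = 0.05123 × 2.33 = 0.119 mmol/kg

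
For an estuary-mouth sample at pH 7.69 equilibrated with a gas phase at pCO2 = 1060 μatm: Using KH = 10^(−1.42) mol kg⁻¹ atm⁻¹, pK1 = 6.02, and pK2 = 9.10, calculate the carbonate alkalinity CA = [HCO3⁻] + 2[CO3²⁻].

[CO2*] = KH · pCO2 = 10^(−1.42) × 1060×10^-6 = 4.030×10^-5 mol/kg
α₀ = 1/(1 + K1/[H⁺] + K1K2/[H⁺]²) = 1/(1 + 10^+1.67 + 10^+0.26) = 0.02016
DIC = [CO2*]/α₀ = 4.030×10^-5 / 0.02016 = 1.999 mmol/kg
CA = (α₁ + 2α₂)·DIC = (0.9431 + 2×0.03669) × 1.999 = 2.03 mmol/kg

CA = 2.03 mmol/kg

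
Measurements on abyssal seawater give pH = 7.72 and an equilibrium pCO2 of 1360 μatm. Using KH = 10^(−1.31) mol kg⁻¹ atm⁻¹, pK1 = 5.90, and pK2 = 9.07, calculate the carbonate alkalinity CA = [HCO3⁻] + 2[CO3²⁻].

[CO2*] = KH · pCO2 = 10^(−1.31) × 1360×10^-6 = 6.661×10^-5 mol/kg
α₀ = 1/(1 + K1/[H⁺] + K1K2/[H⁺]²) = 1/(1 + 10^+1.82 + 10^+0.47) = 0.01428
DIC = [CO2*]/α₀ = 6.661×10^-5 / 0.01428 = 4.664 mmol/kg
CA = (α₁ + 2α₂)·DIC = (0.9436 + 2×0.04215) × 4.664 = 4.79 mmol/kg

CA = 4.79 mmol/kg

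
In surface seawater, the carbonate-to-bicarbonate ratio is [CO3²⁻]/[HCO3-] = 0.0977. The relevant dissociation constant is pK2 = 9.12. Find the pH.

From K2 = [H⁺][CO3²⁻]/[HCO3-]:  pH = pK2 + log₁₀([CO3²⁻]/[HCO3-])
log₁₀(0.0977) = -1.010
pH = 9.12 + (-1.010) = 8.11

pH = 8.11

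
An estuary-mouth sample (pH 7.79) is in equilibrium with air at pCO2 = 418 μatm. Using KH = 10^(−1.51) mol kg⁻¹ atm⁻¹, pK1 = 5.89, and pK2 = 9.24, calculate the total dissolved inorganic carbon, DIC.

[CO2*] = KH · pCO2 = 10^(−1.51) × 418×10^-6 = 1.292×10^-5 mol/kg
α₀ = 1/(1 + K1/[H⁺] + K1K2/[H⁺]²) = 1/(1 + 10^+1.90 + 10^+0.45) = 0.01201
DIC = [CO2*]/α₀ = 1.292×10^-5 / 0.01201 = 1.08 mmol/kg

DIC = 1.08 mmol/kg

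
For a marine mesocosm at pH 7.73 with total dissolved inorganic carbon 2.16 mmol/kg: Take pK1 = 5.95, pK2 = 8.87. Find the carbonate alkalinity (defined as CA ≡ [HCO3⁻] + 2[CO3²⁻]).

CA = [HCO3⁻] + 2[CO3²⁻] = (α₁ + 2α₂)·DIC
At pH 7.73: [H⁺]/K1 = 10^-1.78 = 0.016596, K2/[H⁺] = 10^-1.14 = 0.072444
α₁ = 1/(1 + 0.016596 + 0.072444) = 1/1.0890 = 0.9182; α₂ = α₁·K2/[H⁺] = 0.06652
α₁ + 2α₂ = 1.0513
CA = 1.0513 × 2.16 = 2.27 mmol/kg

CA = 2.27 mmol/kg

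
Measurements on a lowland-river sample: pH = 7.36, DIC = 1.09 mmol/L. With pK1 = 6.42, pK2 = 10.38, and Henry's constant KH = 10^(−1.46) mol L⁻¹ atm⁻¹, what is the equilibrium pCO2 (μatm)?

α₀ = 1 / (1 + K1/[H⁺] + K1K2/[H⁺]²) = 1 / (1 + 10^+0.94 + 10^-2.08)
   = 1 / (1 + 8.7096 + 0.0083176) = 1/9.7180 = 0.1029
[CO2*] = α₀ × DIC = 0.1029 × 1.09 = 0.1122 mmol/L
pCO2 = [CO2*]/KH = 1.122×10^-4 / 3.467×10^-2 = 3230 μatm

pCO2 = 3230 μatm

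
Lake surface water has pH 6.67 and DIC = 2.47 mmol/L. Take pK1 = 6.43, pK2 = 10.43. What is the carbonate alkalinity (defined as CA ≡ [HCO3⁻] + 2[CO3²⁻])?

CA = 1.57 mmol/L

CA = [HCO3⁻] + 2[CO3²⁻] = (α₁ + 2α₂)·DIC
At pH 6.67: [H⁺]/K1 = 10^-0.24 = 0.57544, K2/[H⁺] = 10^-3.76 = 0.00017378
α₁ = 1/(1 + 0.57544 + 0.00017378) = 1/1.5756 = 0.6347; α₂ = α₁·K2/[H⁺] = 0.0001103
α₁ + 2α₂ = 0.6349
CA = 0.6349 × 2.47 = 1.57 mmol/L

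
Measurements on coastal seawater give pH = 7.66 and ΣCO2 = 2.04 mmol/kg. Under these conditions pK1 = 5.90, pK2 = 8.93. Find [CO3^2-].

[CO3²⁻] = 0.102 mmol/kg

α₂ = 1 / (1 + [H⁺]/K2 + [H⁺]²/(K1K2)) = 1 / (1 + 10^+1.27 + 10^-0.49)
   = 1 / (1 + 18.621 + 0.32359) = 1/19.944 = 0.05014
[CO3²⁻] = α₂ × DIC = 0.05014 × 2.04 = 0.102 mmol/kg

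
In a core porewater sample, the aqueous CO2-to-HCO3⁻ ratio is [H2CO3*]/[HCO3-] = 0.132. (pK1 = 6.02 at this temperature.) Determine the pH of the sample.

From K1 = [H⁺][HCO3-]/[H2CO3*]:  pH = pK1 − log₁₀([H2CO3*]/[HCO3-])
log₁₀(0.132) = -0.879
pH = 6.02 − (-0.879) = 6.90

pH = 6.90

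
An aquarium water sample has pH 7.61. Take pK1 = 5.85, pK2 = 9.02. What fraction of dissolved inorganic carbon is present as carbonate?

α₂ = 0.0368

α₂ = 1 / (1 + [H⁺]/K2 + [H⁺]²/(K1K2)) = 1 / (1 + 10^+1.41 + 10^-0.35)
   = 1 / (1 + 25.704 + 0.44668) = 1/27.151 = 0.03683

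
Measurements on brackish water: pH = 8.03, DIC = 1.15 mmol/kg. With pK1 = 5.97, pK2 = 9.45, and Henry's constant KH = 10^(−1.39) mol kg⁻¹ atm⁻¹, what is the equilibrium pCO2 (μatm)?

α₀ = 1 / (1 + K1/[H⁺] + K1K2/[H⁺]²) = 1 / (1 + 10^+2.06 + 10^+0.64)
   = 1 / (1 + 114.82 + 4.3652) = 1/120.18 = 0.008321
[CO2*] = α₀ × DIC = 0.008321 × 1.15 = 0.009569 mmol/kg = 9.569 μmol/kg
pCO2 = [CO2*]/KH = 9.569×10^-6 / 4.074×10^-2 = 235 μatm

pCO2 = 235 μatm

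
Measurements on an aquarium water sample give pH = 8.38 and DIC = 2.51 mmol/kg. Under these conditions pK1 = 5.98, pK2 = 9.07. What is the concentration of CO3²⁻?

[CO3²⁻] = 0.424 mmol/kg

α₂ = 1 / (1 + [H⁺]/K2 + [H⁺]²/(K1K2)) = 1 / (1 + 10^+0.69 + 10^-1.71)
   = 1 / (1 + 4.8978 + 0.019498) = 1/5.9173 = 0.1690
[CO3²⁻] = α₂ × DIC = 0.1690 × 2.51 = 0.424 mmol/kg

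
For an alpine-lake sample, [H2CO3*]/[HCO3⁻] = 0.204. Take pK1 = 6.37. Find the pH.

From K1 = [H⁺][HCO3⁻]/[H2CO3*]:  pH = pK1 − log₁₀([H2CO3*]/[HCO3⁻])
log₁₀(0.204) = -0.690
pH = 6.37 − (-0.690) = 7.06

pH = 7.06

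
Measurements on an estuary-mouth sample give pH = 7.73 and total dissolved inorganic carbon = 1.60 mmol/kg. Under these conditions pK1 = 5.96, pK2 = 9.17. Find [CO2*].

[CO2*] = 0.0258 mmol/kg

α₀ = 1 / (1 + K1/[H⁺] + K1K2/[H⁺]²) = 1 / (1 + 10^+1.77 + 10^+0.33)
   = 1 / (1 + 58.884 + 2.1380) = 1/62.022 = 0.01612
[CO2*] = α₀ × DIC = 0.01612 × 1.60 = 0.0258 mmol/kg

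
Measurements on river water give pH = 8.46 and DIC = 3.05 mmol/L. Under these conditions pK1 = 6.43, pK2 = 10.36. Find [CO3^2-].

[CO3²⁻] = 0.0376 mmol/L

α₂ = 1 / (1 + [H⁺]/K2 + [H⁺]²/(K1K2)) = 1 / (1 + 10^+1.90 + 10^-0.13)
   = 1 / (1 + 79.433 + 0.74131) = 1/81.174 = 0.01232
[CO3²⁻] = α₂ × DIC = 0.01232 × 3.05 = 0.0376 mmol/L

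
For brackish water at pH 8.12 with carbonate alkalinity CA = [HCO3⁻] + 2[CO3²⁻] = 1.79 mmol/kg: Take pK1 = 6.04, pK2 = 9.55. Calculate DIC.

DIC = 1.74 mmol/kg

CA = [HCO3⁻] + 2[CO3²⁻] = (α₁ + 2α₂)·DIC
At pH 8.12: [H⁺]/K1 = 10^-2.08 = 0.0083176, K2/[H⁺] = 10^-1.43 = 0.037154
α₁ = 1/(1 + 0.0083176 + 0.037154) = 1/1.0455 = 0.9565; α₂ = α₁·K2/[H⁺] = 0.03554
α₁ + 2α₂ = 1.0276
DIC = CA / (α₁ + 2α₂) = 1.79 / 1.0276 = 1.74 mmol/kg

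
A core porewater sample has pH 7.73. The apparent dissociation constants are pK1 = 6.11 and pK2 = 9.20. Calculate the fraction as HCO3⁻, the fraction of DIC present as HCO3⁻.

α₁ = 1 / (1 + [H⁺]/K1 + K2/[H⁺]) = 1 / (1 + 10^-1.62 + 10^-1.47)
   = 1 / (1 + 0.023988 + 0.033884) = 1/1.0579 = 0.9453

α₁ = 0.945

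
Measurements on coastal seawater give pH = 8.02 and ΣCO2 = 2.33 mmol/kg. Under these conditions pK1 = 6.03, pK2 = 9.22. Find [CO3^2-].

α₂ = 1 / (1 + [H⁺]/K2 + [H⁺]²/(K1K2)) = 1 / (1 + 10^+1.20 + 10^-0.79)
   = 1 / (1 + 15.849 + 0.16218) = 1/17.011 = 0.05879
[CO3²⁻] = α₂ × DIC = 0.05879 × 2.33 = 0.137 mmol/kg

[CO3²⁻] = 0.137 mmol/kg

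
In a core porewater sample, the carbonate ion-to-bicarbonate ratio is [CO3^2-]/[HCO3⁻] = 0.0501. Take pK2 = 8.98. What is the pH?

pH = 7.68

From K2 = [H⁺][CO3^2-]/[HCO3⁻]:  pH = pK2 + log₁₀([CO3^2-]/[HCO3⁻])
log₁₀(0.0501) = -1.300
pH = 8.98 + (-1.300) = 7.68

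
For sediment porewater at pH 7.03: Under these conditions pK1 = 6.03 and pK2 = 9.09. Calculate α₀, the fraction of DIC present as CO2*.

α₀ = 0.0902

α₀ = 1 / (1 + K1/[H⁺] + K1K2/[H⁺]²) = 1 / (1 + 10^+1.00 + 10^-1.06)
   = 1 / (1 + 10.000 + 0.087096) = 1/11.087 = 0.09019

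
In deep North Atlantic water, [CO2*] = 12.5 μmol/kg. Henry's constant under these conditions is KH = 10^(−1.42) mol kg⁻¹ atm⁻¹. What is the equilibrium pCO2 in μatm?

pCO2 = 329 μatm

KH = 10^(−1.42) = 3.802×10^-2 mol kg⁻¹ atm⁻¹
pCO2 = [CO2*]/KH = 12.5×10^-6 / 3.802×10^-2 = 3.29×10^-4 atm = 329 μatm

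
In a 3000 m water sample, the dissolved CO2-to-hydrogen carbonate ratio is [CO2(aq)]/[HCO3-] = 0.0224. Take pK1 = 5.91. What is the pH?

pH = 7.56

From K1 = [H⁺][HCO3-]/[CO2(aq)]:  pH = pK1 − log₁₀([CO2(aq)]/[HCO3-])
log₁₀(0.0224) = -1.650
pH = 5.91 − (-1.650) = 7.56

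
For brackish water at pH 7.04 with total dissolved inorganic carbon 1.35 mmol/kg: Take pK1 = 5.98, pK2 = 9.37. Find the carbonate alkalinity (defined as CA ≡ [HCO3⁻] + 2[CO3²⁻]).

CA = [HCO3⁻] + 2[CO3²⁻] = (α₁ + 2α₂)·DIC
At pH 7.04: [H⁺]/K1 = 10^-1.06 = 0.087096, K2/[H⁺] = 10^-2.33 = 0.0046774
α₁ = 1/(1 + 0.087096 + 0.0046774) = 1/1.0918 = 0.9159; α₂ = α₁·K2/[H⁺] = 0.004284
α₁ + 2α₂ = 0.9245
CA = 0.9245 × 1.35 = 1.25 mmol/kg

CA = 1.25 mmol/kg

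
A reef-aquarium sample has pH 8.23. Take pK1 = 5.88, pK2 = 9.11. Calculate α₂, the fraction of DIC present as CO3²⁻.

α₂ = 0.116

α₂ = 1 / (1 + [H⁺]/K2 + [H⁺]²/(K1K2)) = 1 / (1 + 10^+0.88 + 10^-1.47)
   = 1 / (1 + 7.5858 + 0.033884) = 1/8.6197 = 0.1160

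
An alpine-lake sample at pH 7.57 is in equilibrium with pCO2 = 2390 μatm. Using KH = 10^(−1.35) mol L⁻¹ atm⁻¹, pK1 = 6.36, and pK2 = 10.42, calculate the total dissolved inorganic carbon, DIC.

DIC = 1.84 mmol/L

[CO2*] = KH · pCO2 = 10^(−1.35) × 2390×10^-6 = 1.068×10^-4 mol/L
α₀ = 1/(1 + K1/[H⁺] + K1K2/[H⁺]²) = 1/(1 + 10^+1.21 + 10^-1.64) = 0.05800
DIC = [CO2*]/α₀ = 1.068×10^-4 / 0.05800 = 1.84 mmol/L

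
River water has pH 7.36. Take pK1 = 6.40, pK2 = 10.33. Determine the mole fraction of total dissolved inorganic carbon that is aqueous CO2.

α₀ = 0.0987

α₀ = 1 / (1 + K1/[H⁺] + K1K2/[H⁺]²) = 1 / (1 + 10^+0.96 + 10^-2.01)
   = 1 / (1 + 9.1201 + 0.0097724) = 1/10.130 = 0.09872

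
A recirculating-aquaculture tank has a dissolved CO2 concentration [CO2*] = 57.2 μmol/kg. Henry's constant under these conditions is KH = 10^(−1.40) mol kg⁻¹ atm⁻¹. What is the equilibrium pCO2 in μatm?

pCO2 = 1440 μatm

KH = 10^(−1.40) = 3.981×10^-2 mol kg⁻¹ atm⁻¹
pCO2 = [CO2*]/KH = 57.2×10^-6 / 3.981×10^-2 = 1.44×10^-3 atm = 1440 μatm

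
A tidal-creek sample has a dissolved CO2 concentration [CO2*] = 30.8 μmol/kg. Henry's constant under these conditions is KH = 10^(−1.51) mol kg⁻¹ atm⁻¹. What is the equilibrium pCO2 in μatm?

pCO2 = 997 μatm

KH = 10^(−1.51) = 3.090×10^-2 mol kg⁻¹ atm⁻¹
pCO2 = [CO2*]/KH = 30.8×10^-6 / 3.090×10^-2 = 9.97×10^-4 atm = 997 μatm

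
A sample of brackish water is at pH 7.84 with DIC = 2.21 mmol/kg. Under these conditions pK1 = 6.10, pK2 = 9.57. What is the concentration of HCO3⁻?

[HCO3⁻] = 2.13 mmol/kg

α₁ = 1 / (1 + [H⁺]/K1 + K2/[H⁺]) = 1 / (1 + 10^-1.74 + 10^-1.73)
   = 1 / (1 + 0.018197 + 0.018621) = 1/1.0368 = 0.9645
[HCO3⁻] = α₁ × DIC = 0.9645 × 2.21 = 2.13 mmol/kg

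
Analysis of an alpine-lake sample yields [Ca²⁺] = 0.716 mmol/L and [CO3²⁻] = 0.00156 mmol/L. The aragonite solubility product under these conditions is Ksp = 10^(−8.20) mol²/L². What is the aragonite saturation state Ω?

Ksp = 10^(−8.20) = 6.310×10^-9
Ω = [Ca²⁺][CO3²⁻]/Ksp = (0.716×10^-3)(0.00156×10^-3) / 6.310×10^-9 = 0.177

Ω = 0.177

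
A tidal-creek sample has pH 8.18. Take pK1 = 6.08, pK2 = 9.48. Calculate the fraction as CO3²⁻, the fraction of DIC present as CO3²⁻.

α₂ = 0.0474

α₂ = 1 / (1 + [H⁺]/K2 + [H⁺]²/(K1K2)) = 1 / (1 + 10^+1.30 + 10^-0.80)
   = 1 / (1 + 19.953 + 0.15849) = 1/21.111 = 0.04737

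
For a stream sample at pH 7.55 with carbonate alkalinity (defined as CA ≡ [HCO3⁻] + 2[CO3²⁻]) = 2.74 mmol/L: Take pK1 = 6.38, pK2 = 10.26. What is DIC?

DIC = 2.92 mmol/L

CA = [HCO3⁻] + 2[CO3²⁻] = (α₁ + 2α₂)·DIC
At pH 7.55: [H⁺]/K1 = 10^-1.17 = 0.067608, K2/[H⁺] = 10^-2.71 = 0.0019498
α₁ = 1/(1 + 0.067608 + 0.0019498) = 1/1.0696 = 0.9350; α₂ = α₁·K2/[H⁺] = 0.001823
α₁ + 2α₂ = 0.9386
DIC = CA / (α₁ + 2α₂) = 2.74 / 0.9386 = 2.92 mmol/L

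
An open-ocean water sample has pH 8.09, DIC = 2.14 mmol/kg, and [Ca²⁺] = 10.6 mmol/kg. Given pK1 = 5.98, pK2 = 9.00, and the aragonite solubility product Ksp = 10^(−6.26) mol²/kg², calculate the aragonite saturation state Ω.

Ω = 4.49

α₂ = 1 / (1 + [H⁺]/K2 + [H⁺]²/(K1K2)) = 1 / (1 + 10^+0.91 + 10^-1.20)
   = 1 / (1 + 8.1283 + 0.063096) = 1/9.1914 = 0.1088
[CO3²⁻] = α₂ × DIC = 0.1088 × 2.14 = 0.2328 mmol/kg
Ksp = 10^(−6.26) = 5.495×10^-7
Ω = [Ca²⁺][CO3²⁻]/Ksp = (10.6×10^-3)(2.328×10^-4) / 5.495×10^-7 = 4.49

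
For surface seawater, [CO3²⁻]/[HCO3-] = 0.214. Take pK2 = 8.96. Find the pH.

pH = 8.29

From K2 = [H⁺][CO3²⁻]/[HCO3-]:  pH = pK2 + log₁₀([CO3²⁻]/[HCO3-])
log₁₀(0.214) = -0.670
pH = 8.96 + (-0.670) = 8.29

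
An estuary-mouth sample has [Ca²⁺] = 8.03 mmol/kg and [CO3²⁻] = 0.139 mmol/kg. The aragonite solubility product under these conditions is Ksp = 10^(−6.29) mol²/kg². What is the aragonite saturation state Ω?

Ω = 2.18

Ksp = 10^(−6.29) = 5.129×10^-7
Ω = [Ca²⁺][CO3²⁻]/Ksp = (8.03×10^-3)(0.139×10^-3) / 5.129×10^-7 = 2.18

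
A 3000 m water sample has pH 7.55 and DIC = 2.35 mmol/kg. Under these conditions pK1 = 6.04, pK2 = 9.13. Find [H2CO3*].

[CO2*] = 0.0687 mmol/kg

α₀ = 1 / (1 + K1/[H⁺] + K1K2/[H⁺]²) = 1 / (1 + 10^+1.51 + 10^-0.07)
   = 1 / (1 + 32.359 + 0.85114) = 1/34.211 = 0.02923
[CO2*] = α₀ × DIC = 0.02923 × 2.35 = 0.0687 mmol/kg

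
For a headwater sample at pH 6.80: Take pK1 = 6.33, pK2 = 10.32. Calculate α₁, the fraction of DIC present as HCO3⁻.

α₁ = 0.747

α₁ = 1 / (1 + [H⁺]/K1 + K2/[H⁺]) = 1 / (1 + 10^-0.47 + 10^-3.52)
   = 1 / (1 + 0.33884 + 0.00030200) = 1/1.3391 = 0.7467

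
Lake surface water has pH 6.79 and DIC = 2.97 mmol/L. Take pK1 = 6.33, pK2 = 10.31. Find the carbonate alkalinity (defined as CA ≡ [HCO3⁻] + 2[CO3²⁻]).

CA = [HCO3⁻] + 2[CO3²⁻] = (α₁ + 2α₂)·DIC
At pH 6.79: [H⁺]/K1 = 10^-0.46 = 0.34674, K2/[H⁺] = 10^-3.52 = 0.00030200
α₁ = 1/(1 + 0.34674 + 0.00030200) = 1/1.3470 = 0.7424; α₂ = α₁·K2/[H⁺] = 0.0002242
α₁ + 2α₂ = 0.7428
CA = 0.7428 × 2.97 = 2.21 mmol/L

CA = 2.21 mmol/L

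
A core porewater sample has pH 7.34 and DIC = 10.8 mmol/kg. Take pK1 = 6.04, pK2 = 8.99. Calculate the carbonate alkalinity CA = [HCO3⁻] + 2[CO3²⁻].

CA = [HCO3⁻] + 2[CO3²⁻] = (α₁ + 2α₂)·DIC
At pH 7.34: [H⁺]/K1 = 10^-1.30 = 0.050119, K2/[H⁺] = 10^-1.65 = 0.022387
α₁ = 1/(1 + 0.050119 + 0.022387) = 1/1.0725 = 0.9324; α₂ = α₁·K2/[H⁺] = 0.02087
α₁ + 2α₂ = 0.9741
CA = 0.9741 × 10.8 = 10.5 mmol/kg

CA = 10.5 mmol/kg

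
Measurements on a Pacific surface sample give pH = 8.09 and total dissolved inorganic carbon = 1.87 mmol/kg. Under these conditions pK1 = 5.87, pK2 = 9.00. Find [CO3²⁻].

α₂ = 1 / (1 + [H⁺]/K2 + [H⁺]²/(K1K2)) = 1 / (1 + 10^+0.91 + 10^-1.31)
   = 1 / (1 + 8.1283 + 0.048978) = 1/9.1773 = 0.1090
[CO3²⁻] = α₂ × DIC = 0.1090 × 1.87 = 0.204 mmol/kg

[CO3²⁻] = 0.204 mmol/kg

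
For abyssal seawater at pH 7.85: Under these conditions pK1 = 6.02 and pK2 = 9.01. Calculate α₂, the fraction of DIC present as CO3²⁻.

α₂ = 1 / (1 + [H⁺]/K2 + [H⁺]²/(K1K2)) = 1 / (1 + 10^+1.16 + 10^-0.67)
   = 1 / (1 + 14.454 + 0.21380) = 1/15.668 = 0.06382

α₂ = 0.0638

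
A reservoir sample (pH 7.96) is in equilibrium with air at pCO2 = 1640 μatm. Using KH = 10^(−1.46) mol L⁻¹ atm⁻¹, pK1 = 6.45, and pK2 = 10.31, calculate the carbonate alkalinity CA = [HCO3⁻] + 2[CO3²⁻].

[CO2*] = KH · pCO2 = 10^(−1.46) × 1640×10^-6 = 5.686×10^-5 mol/L
α₀ = 1/(1 + K1/[H⁺] + K1K2/[H⁺]²) = 1/(1 + 10^+1.51 + 10^-0.84) = 0.02985
DIC = [CO2*]/α₀ = 5.686×10^-5 / 0.02985 = 1.905 mmol/L
CA = (α₁ + 2α₂)·DIC = (0.9658 + 2×0.004314) × 1.905 = 1.86 mmol/L

CA = 1.86 mmol/L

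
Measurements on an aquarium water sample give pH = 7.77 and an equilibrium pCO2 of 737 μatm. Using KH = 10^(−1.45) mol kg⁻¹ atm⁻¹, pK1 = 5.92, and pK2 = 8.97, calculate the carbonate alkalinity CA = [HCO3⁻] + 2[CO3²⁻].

CA = 2.08 mmol/kg

[CO2*] = KH · pCO2 = 10^(−1.45) × 737×10^-6 = 2.615×10^-5 mol/kg
α₀ = 1/(1 + K1/[H⁺] + K1K2/[H⁺]²) = 1/(1 + 10^+1.85 + 10^+0.65) = 0.01311
DIC = [CO2*]/α₀ = 2.615×10^-5 / 0.01311 = 1.994 mmol/kg
CA = (α₁ + 2α₂)·DIC = (0.9283 + 2×0.05857) × 1.994 = 2.08 mmol/kg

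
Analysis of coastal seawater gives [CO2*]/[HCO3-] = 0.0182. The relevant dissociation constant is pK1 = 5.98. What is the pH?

pH = 7.72

From K1 = [H⁺][HCO3-]/[CO2*]:  pH = pK1 − log₁₀([CO2*]/[HCO3-])
log₁₀(0.0182) = -1.740
pH = 5.98 − (-1.740) = 7.72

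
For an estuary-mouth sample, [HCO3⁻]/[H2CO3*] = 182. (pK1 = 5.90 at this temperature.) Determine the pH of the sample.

pH = 8.16

From K1 = [H⁺][HCO3⁻]/[H2CO3*]:  pH = pK1 + log₁₀([HCO3⁻]/[H2CO3*])
log₁₀(182) = +2.260
pH = 5.90 + (+2.260) = 8.16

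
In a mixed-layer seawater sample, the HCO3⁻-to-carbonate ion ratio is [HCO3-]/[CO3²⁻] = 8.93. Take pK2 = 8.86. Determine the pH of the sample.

From K2 = [H⁺][CO3²⁻]/[HCO3-]:  pH = pK2 − log₁₀([HCO3-]/[CO3²⁻])
log₁₀(8.93) = +0.951
pH = 8.86 − (+0.951) = 7.91

pH = 7.91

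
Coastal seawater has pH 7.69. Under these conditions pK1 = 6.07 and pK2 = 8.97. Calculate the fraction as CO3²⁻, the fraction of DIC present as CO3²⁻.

α₂ = 1 / (1 + [H⁺]/K2 + [H⁺]²/(K1K2)) = 1 / (1 + 10^+1.28 + 10^-0.34)
   = 1 / (1 + 19.055 + 0.45709) = 1/20.512 = 0.04875

α₂ = 0.0488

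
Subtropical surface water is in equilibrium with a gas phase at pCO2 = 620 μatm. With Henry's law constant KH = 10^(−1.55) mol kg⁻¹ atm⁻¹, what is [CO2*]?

[CO2*] = 17.5 μmol/kg

KH = 10^(−1.55) = 2.818×10^-2 mol kg⁻¹ atm⁻¹
[CO2*] = KH · pCO2 = 2.818×10^-2 × 620×10^-6 atm = 1.75×10^-5 mol/kg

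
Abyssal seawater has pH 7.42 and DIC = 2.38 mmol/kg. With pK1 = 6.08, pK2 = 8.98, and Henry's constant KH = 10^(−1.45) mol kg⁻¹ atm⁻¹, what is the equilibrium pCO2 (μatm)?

α₀ = 1 / (1 + K1/[H⁺] + K1K2/[H⁺]²) = 1 / (1 + 10^+1.34 + 10^-0.22)
   = 1 / (1 + 21.878 + 0.60256) = 1/23.480 = 0.04259
[CO2*] = α₀ × DIC = 0.04259 × 2.38 = 0.1014 mmol/kg
pCO2 = [CO2*]/KH = 1.014×10^-4 / 3.548×10^-2 = 2860 μatm

pCO2 = 2860 μatm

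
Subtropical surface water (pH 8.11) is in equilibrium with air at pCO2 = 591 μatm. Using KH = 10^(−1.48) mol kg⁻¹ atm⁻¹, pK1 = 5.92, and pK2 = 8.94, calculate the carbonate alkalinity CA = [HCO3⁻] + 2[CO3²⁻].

[CO2*] = KH · pCO2 = 10^(−1.48) × 591×10^-6 = 1.957×10^-5 mol/kg
α₀ = 1/(1 + K1/[H⁺] + K1K2/[H⁺]²) = 1/(1 + 10^+2.19 + 10^+1.36) = 0.005593
DIC = [CO2*]/α₀ = 1.957×10^-5 / 0.005593 = 3.499 mmol/kg
CA = (α₁ + 2α₂)·DIC = (0.8663 + 2×0.1281) × 3.499 = 3.93 mmol/kg

CA = 3.93 mmol/kg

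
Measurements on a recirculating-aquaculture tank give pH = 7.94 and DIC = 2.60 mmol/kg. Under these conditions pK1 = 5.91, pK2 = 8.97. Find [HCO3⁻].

[HCO3⁻] = 2.36 mmol/kg

α₁ = 1 / (1 + [H⁺]/K1 + K2/[H⁺]) = 1 / (1 + 10^-2.03 + 10^-1.03)
   = 1 / (1 + 0.0093325 + 0.093325) = 1/1.1027 = 0.9069
[HCO3⁻] = α₁ × DIC = 0.9069 × 2.60 = 2.36 mmol/kg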